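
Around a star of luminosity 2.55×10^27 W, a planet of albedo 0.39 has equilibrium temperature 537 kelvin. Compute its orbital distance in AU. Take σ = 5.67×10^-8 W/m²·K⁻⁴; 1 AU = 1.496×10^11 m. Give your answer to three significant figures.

Required flux: S = 4σT⁴/(1−α) = 30920 W/m².
From L = 4πd²S, d = √(2.55×10^27/(4π·30920)) = 8.101×10^10 m = 0.5415 AU.

0.542 AU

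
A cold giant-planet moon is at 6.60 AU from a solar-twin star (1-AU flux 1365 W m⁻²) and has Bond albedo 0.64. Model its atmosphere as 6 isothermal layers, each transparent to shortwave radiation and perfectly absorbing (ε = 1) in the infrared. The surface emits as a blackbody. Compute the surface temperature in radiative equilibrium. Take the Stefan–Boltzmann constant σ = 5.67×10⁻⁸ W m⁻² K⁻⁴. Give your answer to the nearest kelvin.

By the inverse-square law, S = 1365/6.60² = 31.34 W m⁻².
Top-of-atmosphere balance: σT_e⁴ = S(1−α)/4 = 2.820 W m⁻² → T_e = 83.98 K.
With N = 6 opaque layers, T_s = (N+1)^(1/4)·T_e = 7^(1/4)·83.98 = 136.6 K.

137 kelvin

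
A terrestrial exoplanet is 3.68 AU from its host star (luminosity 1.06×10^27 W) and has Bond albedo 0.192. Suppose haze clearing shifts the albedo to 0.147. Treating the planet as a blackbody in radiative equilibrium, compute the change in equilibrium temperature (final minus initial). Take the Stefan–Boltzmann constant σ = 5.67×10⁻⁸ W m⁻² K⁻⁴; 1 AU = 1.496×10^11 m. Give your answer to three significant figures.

Orbital distance: d = 3.68 AU = 5.505×10^11 m.
Flux at the orbit: S = L/(4πd²) = 1.06×10^27/(4π·(5.51×10^11)²) = 278.3 W m⁻².
Before: T₁ = [278.3·0.808/(4σ)]^(1/4) = 177.5 K.
After:  T₂ = [278.3·0.853/(4σ)]^(1/4) = 179.9 K.
Change: 179.9 − 177.5 = 2.421 K.

2.42 kelvin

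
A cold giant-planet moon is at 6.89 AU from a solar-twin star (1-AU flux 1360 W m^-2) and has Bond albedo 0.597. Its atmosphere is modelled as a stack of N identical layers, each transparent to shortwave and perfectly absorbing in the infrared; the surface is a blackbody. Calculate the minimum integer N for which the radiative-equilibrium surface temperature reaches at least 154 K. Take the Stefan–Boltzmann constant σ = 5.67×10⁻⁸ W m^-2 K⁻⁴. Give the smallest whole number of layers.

By the inverse-square law, S = 1360/6.89² = 28.65 W m^-2.
OLR = S(1−α)/4 = 2.886 W m^-2; the top layer radiates at T_e = 84.47 K.
T_s = (N+1)^(1/4)·T_e ≥ 154 K requires N+1 ≥ (T_s/T_e)⁴ = (154/84.47)⁴ = 11.049.
Rounding up, N = 11.

11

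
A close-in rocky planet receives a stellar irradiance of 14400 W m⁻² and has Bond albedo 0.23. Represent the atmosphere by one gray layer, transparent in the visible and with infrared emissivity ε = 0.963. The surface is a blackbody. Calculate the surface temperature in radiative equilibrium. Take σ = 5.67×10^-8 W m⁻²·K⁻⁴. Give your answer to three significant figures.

At the top of the atmosphere, σT_e⁴ = S(1−α)/4 = 2772 W m⁻², giving T_e = 470.2 K.
For a single slab of emissivity ε, T_s⁴ = 2T_e⁴/(2−ε); thus T_s = 470.2·(1.929)^(1/4) = 554.1 K.

554 kelvin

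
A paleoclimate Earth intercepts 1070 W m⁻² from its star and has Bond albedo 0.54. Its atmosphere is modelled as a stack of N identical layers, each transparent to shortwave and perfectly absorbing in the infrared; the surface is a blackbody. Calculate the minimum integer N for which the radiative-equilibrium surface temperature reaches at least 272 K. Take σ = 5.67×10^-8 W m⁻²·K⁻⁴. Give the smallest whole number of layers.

OLR = S(1−α)/4 = 123.0 W m⁻²; the top layer radiates at T_e = 215.8 K.
T_s = (N+1)^(1/4)·T_e ≥ 272 K requires N+1 ≥ (T_s/T_e)⁴ = (272/215.8)⁴ = 2.522.
Rounding up, N = 2.

2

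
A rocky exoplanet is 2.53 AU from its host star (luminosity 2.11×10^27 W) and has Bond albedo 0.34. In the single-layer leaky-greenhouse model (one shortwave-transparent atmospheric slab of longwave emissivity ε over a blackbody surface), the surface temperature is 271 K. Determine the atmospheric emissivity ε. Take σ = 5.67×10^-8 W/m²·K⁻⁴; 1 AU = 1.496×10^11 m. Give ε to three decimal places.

0.735

d = 2.53 × 1.496×10^11 m = 3.785×10^11 m.
Spreading L over a sphere of radius d: S = 2.11×10^27/(4π·3.78×10^11²) = 1172 W/m².
Effective temperature: T_e = [S(1−α)/(4σ)]^(1/4) = 241.7 K.
Inverting T_s⁴ = 2T_e⁴/(2−ε): (T_e/T_s)⁴ = 0.6324, so ε = 2(1 − 0.6324) = 0.7352.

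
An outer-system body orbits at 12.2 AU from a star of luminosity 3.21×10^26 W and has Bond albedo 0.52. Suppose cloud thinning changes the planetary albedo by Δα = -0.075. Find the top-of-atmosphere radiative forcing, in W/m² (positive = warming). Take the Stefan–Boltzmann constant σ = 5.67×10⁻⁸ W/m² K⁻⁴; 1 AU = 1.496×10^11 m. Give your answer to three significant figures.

Orbital distance: d = 12.2 AU = 1.825×10^12 m.
Spreading L over a sphere of radius d: S = 3.21×10^26/(4π·1.83×10^12²) = 7.669 W/m².
The change in absorbed flux is Δ[S(1−α)/4] = −SΔα/4 = 0.1438 W/m².

0.144 W/m²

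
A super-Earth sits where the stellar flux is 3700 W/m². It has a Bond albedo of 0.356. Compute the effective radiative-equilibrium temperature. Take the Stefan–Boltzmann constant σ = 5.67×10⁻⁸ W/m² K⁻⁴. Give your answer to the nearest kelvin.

The planet absorbs (1−α)S over its disc πR² and re-emits over 4πR², so the mean absorbed flux is (1−0.356)·3700/4 = 595.7 W/m².
Balancing against σT⁴: T = (595.7/5.67×10⁻⁸)^(1/4) = 320.2 K.

320 kelvin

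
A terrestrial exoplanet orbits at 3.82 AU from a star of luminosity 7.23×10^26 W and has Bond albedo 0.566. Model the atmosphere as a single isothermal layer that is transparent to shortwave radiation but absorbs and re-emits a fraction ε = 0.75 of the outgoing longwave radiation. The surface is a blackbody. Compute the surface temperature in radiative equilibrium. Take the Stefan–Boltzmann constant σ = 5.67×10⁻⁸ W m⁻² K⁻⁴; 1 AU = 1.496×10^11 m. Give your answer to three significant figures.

Orbital distance: d = 3.82 AU = 5.715×10^11 m.
Flux at the orbit: S = L/(4πd²) = 7.23×10^26/(4π·(5.71×10^11)²) = 176.2 W m⁻².
Effective emission temperature (TOA balance): σT_e⁴ = S(1−α)/4 = 19.11 W m⁻² → T_e = 135.5 K.
The surface balance (absorbed SW + ε·downward IR = σT_s⁴) with T_a⁴ = T_s⁴/2 reduces to T_s = T_e·[2/(2−ε)]^¼ = 152.4 K.

152 K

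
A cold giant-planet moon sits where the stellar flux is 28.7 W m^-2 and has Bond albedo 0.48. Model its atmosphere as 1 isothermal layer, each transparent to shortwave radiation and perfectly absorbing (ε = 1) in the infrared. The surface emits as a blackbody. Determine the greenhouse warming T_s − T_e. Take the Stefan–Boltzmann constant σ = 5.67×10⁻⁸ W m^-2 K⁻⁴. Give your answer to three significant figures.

OLR = S(1−α)/4 = 3.731 W m^-2; the top layer radiates at T_e = 90.07 K.
T_s = (N+1)^(1/4)·T_e = 107.1 K.
Warming: T_s − T_e = 17.04 K.

17.0 K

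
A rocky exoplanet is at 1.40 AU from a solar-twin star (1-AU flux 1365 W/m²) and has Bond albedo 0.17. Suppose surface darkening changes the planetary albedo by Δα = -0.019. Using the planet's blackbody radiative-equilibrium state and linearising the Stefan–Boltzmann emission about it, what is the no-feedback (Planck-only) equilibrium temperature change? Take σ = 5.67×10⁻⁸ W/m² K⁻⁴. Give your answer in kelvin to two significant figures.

Irradiance scales as 1/d², so S = 1365 W/m² × (1/1.40)² = 696.4 W/m².
Unperturbed T_e = [696.4·(1−0.17)/(4σ)]^¼ = 224.7 K.
ΔF = −(S/4)Δα = −(696.4/4)×(-0.019) = 3.308 W/m².
The Planck feedback parameter is 4σT_e³ = 2.573 W/m²/K.
So ΔT₀ = 3.308/2.573 = 1.29 K.

1.3 K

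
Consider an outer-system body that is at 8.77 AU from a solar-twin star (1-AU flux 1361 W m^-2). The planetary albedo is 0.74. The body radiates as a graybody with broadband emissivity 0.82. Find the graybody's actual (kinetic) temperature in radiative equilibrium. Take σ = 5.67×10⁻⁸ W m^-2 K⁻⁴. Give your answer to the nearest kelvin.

71 K

By the inverse-square law, S = 1361/8.77² = 17.70 W m^-2.
Absorbed flux (global mean): S(1−α)/4 = 17.70·0.26/4 = 1.150 W m^-2.
Radiative balance εσT⁴ = 1.150 gives T = [1.150/(0.82·σ)]^(1/4) = 70.53 K.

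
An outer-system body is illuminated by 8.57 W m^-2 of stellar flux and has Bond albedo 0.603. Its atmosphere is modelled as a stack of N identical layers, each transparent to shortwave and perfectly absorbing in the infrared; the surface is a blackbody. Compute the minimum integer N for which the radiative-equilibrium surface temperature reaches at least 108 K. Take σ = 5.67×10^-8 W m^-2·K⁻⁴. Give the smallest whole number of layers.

9

OLR = S(1−α)/4 = 0.8506 W m^-2; the top layer radiates at T_e = 62.23 K.
T_s = (N+1)^(1/4)·T_e ≥ 108 K requires N+1 ≥ (T_s/T_e)⁴ = (108/62.23)⁴ = 9.069.
The minimum whole number is N = 9.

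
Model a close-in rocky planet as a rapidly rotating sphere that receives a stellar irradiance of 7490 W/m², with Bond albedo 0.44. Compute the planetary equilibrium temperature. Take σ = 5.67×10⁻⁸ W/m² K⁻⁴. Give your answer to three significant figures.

Averaging over the sphere, the absorbed flux is S(1−α)/4 = 1049 W/m².
In equilibrium σT⁴ equals this, so T = 368.8 K.

369 K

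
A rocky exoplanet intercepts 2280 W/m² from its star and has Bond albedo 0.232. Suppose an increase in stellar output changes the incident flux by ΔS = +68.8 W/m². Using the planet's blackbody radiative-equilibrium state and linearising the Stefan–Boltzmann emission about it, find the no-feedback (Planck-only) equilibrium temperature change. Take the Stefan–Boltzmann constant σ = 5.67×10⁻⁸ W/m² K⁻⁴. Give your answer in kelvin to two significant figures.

2.2 kelvin

Reference equilibrium: T_e = [S(1−α)/(4σ)]^(1/4) = 296.4 K.
ΔF = Δ[S(1−α)]/4 = (1−0.232)·+68.8/4 = 13.21 W/m².
The Planck feedback parameter is 4σT_e³ = 5.907 W/m²/K.
Hence the no-feedback warming is ΔF/(4σT_e³) = 2.24 K.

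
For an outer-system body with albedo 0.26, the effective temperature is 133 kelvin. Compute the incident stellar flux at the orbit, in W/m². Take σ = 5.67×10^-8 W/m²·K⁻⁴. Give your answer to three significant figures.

95.9 W/m²

Invert the energy balance for S: S = 4σT⁴/(1−α).
The emitted flux is σT⁴ = 17.74 W/m².
S = 4·17.74/0.74 = 95.90 W/m².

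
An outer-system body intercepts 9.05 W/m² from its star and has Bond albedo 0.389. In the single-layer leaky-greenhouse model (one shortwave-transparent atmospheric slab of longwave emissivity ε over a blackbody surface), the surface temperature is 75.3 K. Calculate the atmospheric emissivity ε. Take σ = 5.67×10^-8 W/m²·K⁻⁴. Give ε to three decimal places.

0.483

TOA balance gives T_e = 70.27 K.
Inverting T_s⁴ = 2T_e⁴/(2−ε): (T_e/T_s)⁴ = 0.7583, so ε = 2(1 − 0.7583) = 0.4833.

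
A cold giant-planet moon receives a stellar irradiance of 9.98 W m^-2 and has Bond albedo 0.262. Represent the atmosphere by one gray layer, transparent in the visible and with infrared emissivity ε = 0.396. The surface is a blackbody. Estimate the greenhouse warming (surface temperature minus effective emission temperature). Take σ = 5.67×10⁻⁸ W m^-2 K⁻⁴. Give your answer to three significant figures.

Effective emission temperature (TOA balance): σT_e⁴ = S(1−α)/4 = 1.841 W m^-2 → T_e = 75.49 K.
For a single slab of emissivity ε, T_s⁴ = 2T_e⁴/(2−ε); thus T_s = 75.49·(1.247)^(1/4) = 79.77 K.
The atmosphere warms the surface by 4.281 K.

4.28 K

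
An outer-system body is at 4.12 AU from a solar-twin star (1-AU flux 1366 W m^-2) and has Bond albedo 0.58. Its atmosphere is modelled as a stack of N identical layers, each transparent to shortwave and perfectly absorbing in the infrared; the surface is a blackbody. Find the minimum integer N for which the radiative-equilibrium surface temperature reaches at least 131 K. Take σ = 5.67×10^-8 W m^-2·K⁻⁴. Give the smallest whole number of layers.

Irradiance scales as 1/d², so S = 1366 W m^-2 × (1/4.12)² = 80.47 W m^-2.
The effective emission temperature is T_e = [S(1−α)/(4σ)]^¼ = 110.5 K.
Need (N+1)T_e⁴ ≥ T_s⁴, i.e. N+1 ≥ (131/110.5)⁴ = 1.976.
So N ≥ 0.976; the smallest integer is N = 1.

1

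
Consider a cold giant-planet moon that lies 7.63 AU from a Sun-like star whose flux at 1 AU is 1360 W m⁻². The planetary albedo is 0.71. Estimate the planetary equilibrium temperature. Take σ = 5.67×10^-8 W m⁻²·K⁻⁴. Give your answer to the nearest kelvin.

74 kelvin

By the inverse-square law, S = 1360/7.63² = 23.36 W m⁻².
Absorbed flux (global mean): S(1−α)/4 = 23.36·0.29/4 = 1.694 W m⁻².
In equilibrium σT⁴ equals this, so T = 73.93 K.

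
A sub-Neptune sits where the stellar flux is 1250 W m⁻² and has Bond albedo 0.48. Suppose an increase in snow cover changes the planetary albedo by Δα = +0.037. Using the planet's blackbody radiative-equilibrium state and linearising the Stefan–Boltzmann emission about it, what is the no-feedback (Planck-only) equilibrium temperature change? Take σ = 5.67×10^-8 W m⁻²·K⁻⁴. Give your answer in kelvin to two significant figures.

The baseline emission temperature is T_e = 231.4 K.
ΔF = −(S/4)Δα = −(1250/4)×(+0.037) = -11.56 W m⁻².
Planck response: λ_P = 4σT_e³ = 4·5.67×10⁻⁸·(231.4)³ = 2.809 W m⁻²/K.
So ΔT₀ = -11.56/2.809 = -4.12 K.

-4.1 K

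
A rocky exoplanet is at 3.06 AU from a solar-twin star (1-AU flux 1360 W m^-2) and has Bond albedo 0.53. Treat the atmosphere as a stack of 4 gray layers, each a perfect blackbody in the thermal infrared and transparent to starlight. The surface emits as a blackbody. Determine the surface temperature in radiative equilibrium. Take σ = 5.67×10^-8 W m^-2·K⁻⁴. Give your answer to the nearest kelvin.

Flux at the orbit: S = 1360/(3.06)² = 145.2 W m^-2.
The effective emission temperature is T_e = [S(1−α)/(4σ)]^¼ = 131.7 K.
With N = 4 opaque layers, T_s = (N+1)^(1/4)·T_e = 5^(1/4)·131.7 = 197.0 K.

197 kelvin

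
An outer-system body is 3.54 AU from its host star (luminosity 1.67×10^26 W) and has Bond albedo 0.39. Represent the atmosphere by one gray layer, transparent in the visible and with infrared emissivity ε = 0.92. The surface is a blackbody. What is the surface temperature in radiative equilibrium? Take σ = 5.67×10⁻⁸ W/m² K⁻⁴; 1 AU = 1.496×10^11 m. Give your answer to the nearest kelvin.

124 K

Orbital distance: d = 3.54 AU = 5.296×10^11 m.
Spreading L over a sphere of radius d: S = 1.67×10^26/(4π·5.30×10^11²) = 47.38 W/m².
Effective emission temperature (TOA balance): σT_e⁴ = S(1−α)/4 = 7.226 W/m² → T_e = 106.3 K.
The surface balance (absorbed SW + ε·downward IR = σT_s⁴) with T_a⁴ = T_s⁴/2 reduces to T_s = T_e·[2/(2−ε)]^¼ = 123.9 K.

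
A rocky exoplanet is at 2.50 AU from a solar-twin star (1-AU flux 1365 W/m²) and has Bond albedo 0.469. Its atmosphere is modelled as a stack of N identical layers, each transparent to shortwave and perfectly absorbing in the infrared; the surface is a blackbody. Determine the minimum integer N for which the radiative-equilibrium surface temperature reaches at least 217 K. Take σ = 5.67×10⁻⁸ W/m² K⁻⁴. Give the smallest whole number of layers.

4

Flux at the orbit: S = 1365/(2.50)² = 218.4 W/m².
The effective emission temperature is T_e = [S(1−α)/(4σ)]^¼ = 150.4 K.
Since T_s⁴ = (N+1)T_e⁴, we need N ≥ (T_s/T_e)⁴ − 1 = 3.336.
So N ≥ 3.336; the smallest integer is N = 4.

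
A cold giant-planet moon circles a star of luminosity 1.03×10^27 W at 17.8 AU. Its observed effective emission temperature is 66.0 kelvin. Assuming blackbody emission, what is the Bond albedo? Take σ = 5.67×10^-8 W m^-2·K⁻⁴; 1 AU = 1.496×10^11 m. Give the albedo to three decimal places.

0.628

Orbital distance: d = 17.8 AU = 2.663×10^12 m.
Spreading L over a sphere of radius d: S = 1.03×10^27/(4π·2.66×10^12²) = 11.56 W m^-2.
Energy balance: S(1−α)/4 = σT⁴, so 1−α = 4σT⁴/S.
σT⁴ = 1.076 W m^-2, so 4σT⁴ = 4.303 W m^-2.
Hence α = 1 − 4.303/11.56 = 0.6277.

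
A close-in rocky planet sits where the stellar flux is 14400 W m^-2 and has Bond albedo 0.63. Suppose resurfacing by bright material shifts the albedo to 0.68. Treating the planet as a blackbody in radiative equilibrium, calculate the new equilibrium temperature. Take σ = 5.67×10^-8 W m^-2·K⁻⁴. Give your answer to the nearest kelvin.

New equilibrium: T₂ = [(1−0.68)·14400/(4σ)]^(1/4) = 377.5 K.

378 K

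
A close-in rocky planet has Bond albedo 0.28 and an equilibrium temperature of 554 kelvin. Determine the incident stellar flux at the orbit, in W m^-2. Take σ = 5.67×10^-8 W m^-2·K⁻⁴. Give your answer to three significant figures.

From S(1−α)/4 = σT⁴: S = 4σT⁴/(1−α).
σT⁴ = 5.67×10⁻⁸·(554)⁴ = 5341 W m^-2.
So S = 4×5341/(1−0.28) = 29670 W m^-2.

29700 W m^-2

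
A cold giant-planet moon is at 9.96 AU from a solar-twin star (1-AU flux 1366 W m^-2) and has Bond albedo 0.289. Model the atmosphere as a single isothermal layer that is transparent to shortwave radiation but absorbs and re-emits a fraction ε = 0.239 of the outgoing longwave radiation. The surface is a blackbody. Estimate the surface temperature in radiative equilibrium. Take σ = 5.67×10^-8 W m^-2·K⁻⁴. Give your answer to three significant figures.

Irradiance scales as 1/d², so S = 1366 W m^-2 × (1/9.96)² = 13.77 W m^-2.
The planet radiates to space at T_e = [S(1−α)/(4σ)]^(1/4) = 81.06 K.
The surface balance (absorbed SW + ε·downward IR = σT_s⁴) with T_a⁴ = T_s⁴/2 reduces to T_s = T_e·[2/(2−ε)]^¼ = 83.68 K.

83.7 kelvin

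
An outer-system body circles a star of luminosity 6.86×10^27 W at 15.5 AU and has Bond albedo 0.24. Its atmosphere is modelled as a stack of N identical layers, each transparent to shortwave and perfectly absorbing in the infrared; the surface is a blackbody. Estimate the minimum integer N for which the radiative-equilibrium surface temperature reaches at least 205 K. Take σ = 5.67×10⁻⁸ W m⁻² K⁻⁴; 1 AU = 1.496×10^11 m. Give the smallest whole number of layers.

Orbital distance: d = 15.5 AU = 2.319×10^12 m.
Flux at the orbit: S = L/(4πd²) = 6.86×10^27/(4π·(2.32×10^12)²) = 101.5 W m⁻².
The effective emission temperature is T_e = [S(1−α)/(4σ)]^¼ = 135.8 K.
T_s = (N+1)^(1/4)·T_e ≥ 205 K requires N+1 ≥ (T_s/T_e)⁴ = (205/135.8)⁴ = 5.191.
The minimum whole number is N = 5.

5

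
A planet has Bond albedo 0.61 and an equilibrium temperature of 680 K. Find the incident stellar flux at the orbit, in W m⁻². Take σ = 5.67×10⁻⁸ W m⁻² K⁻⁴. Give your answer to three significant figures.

From S(1−α)/4 = σT⁴: S = 4σT⁴/(1−α).
σT⁴ = 5.67×10⁻⁸·(680)⁴ = 12120 W m⁻².
S = 4·12120/0.39 = 1.243×10^5 W m⁻².

1.24×10^5 W m⁻²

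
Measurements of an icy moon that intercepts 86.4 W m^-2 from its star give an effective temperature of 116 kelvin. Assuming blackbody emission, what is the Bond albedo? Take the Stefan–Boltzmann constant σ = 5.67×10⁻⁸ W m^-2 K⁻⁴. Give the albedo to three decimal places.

Energy balance: S(1−α)/4 = σT⁴, so 1−α = 4σT⁴/S.
σT⁴ = 10.27 W m^-2, so 4σT⁴ = 41.07 W m^-2.
1−α = 41.07/86.40 = 0.4753, so α = 0.5247.

0.525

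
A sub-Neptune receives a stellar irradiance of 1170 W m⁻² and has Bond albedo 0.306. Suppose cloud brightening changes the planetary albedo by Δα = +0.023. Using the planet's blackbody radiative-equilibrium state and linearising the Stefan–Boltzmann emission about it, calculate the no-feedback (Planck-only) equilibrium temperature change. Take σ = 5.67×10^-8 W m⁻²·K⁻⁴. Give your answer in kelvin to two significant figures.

Reference equilibrium: T_e = [S(1−α)/(4σ)]^(1/4) = 244.6 K.
TOA radiative forcing: ΔF = −S·Δα/4 = −1170·(+0.023)/4 = -6.728 W m⁻².
Linearising σT⁴ gives d(σT⁴)/dT = 4σT_e³ = 3.319 W m⁻² per K.
So ΔT₀ = -6.728/3.319 = -2.03 K.

-2.0 K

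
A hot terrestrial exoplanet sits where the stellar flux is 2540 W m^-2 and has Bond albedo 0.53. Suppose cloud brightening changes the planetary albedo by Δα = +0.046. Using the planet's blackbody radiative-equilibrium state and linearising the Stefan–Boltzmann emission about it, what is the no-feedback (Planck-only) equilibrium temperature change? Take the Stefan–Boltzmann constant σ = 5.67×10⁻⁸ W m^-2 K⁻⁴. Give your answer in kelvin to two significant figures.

-6.6 K

The baseline emission temperature is T_e = 269.4 K.
TOA radiative forcing: ΔF = −S·Δα/4 = −2540·(+0.046)/4 = -29.21 W m^-2.
Linearising σT⁴ gives d(σT⁴)/dT = 4σT_e³ = 4.432 W m^-2 per K.
ΔT₀ = ΔF/λ_P = -29.21/4.432 = -6.59 K.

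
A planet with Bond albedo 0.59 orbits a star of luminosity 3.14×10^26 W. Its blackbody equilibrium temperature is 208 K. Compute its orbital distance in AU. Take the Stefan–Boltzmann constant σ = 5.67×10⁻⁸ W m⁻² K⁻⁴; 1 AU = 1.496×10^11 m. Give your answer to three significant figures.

The flux needed for this T is 4σT⁴/(1−0.59) = 1035 W m⁻².
Then d = [L/(4πS)]^(1/2) = 1.553×10^11 m, i.e. 1.038 AU.

1.04 AU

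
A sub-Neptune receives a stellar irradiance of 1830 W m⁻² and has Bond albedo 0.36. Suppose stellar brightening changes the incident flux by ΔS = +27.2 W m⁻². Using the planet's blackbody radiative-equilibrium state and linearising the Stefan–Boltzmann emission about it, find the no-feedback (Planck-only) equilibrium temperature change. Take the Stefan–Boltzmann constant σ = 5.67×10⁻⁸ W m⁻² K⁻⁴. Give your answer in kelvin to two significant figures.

Unperturbed T_e = [1830·(1−0.36)/(4σ)]^¼ = 268.1 K.
ΔF = Δ[S(1−α)]/4 = (1−0.36)·+27.2/4 = 4.352 W m⁻².
Linearising σT⁴ gives d(σT⁴)/dT = 4σT_e³ = 4.369 W m⁻² per K.
Hence the no-feedback warming is ΔF/(4σT_e³) = 0.996 K.

1.0 kelvin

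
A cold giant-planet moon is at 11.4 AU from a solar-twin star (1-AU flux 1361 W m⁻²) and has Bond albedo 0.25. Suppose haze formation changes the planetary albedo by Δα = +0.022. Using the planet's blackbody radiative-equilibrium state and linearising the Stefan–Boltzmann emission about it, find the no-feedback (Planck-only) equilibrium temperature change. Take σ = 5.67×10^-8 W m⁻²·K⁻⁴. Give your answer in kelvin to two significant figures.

Flux at the orbit: S = 1361/(11.4)² = 10.47 W m⁻².
Reference equilibrium: T_e = [S(1−α)/(4σ)]^(1/4) = 76.71 K.
The change in absorbed flux is Δ[S(1−α)/4] = −SΔα/4 = -0.05760 W m⁻².
Linearising σT⁴ gives d(σT⁴)/dT = 4σT_e³ = 0.1024 W m⁻² per K.
So ΔT₀ = -0.05760/0.1024 = -0.563 K.

-0.56 kelvin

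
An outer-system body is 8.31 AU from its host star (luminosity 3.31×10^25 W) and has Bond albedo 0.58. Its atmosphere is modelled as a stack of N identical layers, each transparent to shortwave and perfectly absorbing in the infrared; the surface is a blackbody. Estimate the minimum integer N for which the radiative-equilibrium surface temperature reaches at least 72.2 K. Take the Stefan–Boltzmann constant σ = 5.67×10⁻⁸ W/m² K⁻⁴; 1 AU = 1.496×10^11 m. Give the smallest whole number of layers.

8

d = 8.31 × 1.496×10^11 m = 1.243×10^12 m.
Flux at the orbit: S = L/(4πd²) = 3.31×10^25/(4π·(1.24×10^12)²) = 1.704 W/m².
OLR = S(1−α)/4 = 0.1790 W/m²; the top layer radiates at T_e = 42.15 K.
Need (N+1)T_e⁴ ≥ T_s⁴, i.e. N+1 ≥ (72.2/42.15)⁴ = 8.610.
The minimum whole number is N = 8.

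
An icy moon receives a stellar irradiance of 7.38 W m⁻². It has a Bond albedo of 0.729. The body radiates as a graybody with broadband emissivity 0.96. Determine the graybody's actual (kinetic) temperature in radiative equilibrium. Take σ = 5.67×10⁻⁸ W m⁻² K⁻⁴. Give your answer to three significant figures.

55.1 kelvin

The planet absorbs (1−α)S over its disc πR² and re-emits over 4πR², so the mean absorbed flux is (1−0.729)·7.380/4 = 0.5000 W m⁻².
Radiative balance εσT⁴ = 0.5000 gives T = [0.5000/(0.96·σ)]^(1/4) = 55.05 K.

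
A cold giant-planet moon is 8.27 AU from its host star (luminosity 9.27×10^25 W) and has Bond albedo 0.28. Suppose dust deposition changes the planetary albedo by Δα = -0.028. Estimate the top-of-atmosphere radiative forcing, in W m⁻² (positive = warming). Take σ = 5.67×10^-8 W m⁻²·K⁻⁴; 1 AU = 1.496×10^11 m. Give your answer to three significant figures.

0.0337 W m⁻²

d = 8.27 × 1.496×10^11 m = 1.237×10^12 m.
Flux at the orbit: S = L/(4πd²) = 9.27×10^25/(4π·(1.24×10^12)²) = 4.819 W m⁻².
ΔF = −(S/4)Δα = −(4.819/4)×(-0.028) = 0.03374 W m⁻².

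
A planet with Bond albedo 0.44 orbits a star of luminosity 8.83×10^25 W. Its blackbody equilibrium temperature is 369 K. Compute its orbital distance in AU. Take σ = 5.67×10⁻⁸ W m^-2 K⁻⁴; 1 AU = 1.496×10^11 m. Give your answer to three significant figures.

Energy balance gives S = 4σT⁴/(1−α) = 7509 W m^-2.
S = L/(4πd²) → d = √(L/4πS) = √(8.83×10^25/(4π·7509)) = 3.059×10^10 m = 0.2045 AU.

0.204 AU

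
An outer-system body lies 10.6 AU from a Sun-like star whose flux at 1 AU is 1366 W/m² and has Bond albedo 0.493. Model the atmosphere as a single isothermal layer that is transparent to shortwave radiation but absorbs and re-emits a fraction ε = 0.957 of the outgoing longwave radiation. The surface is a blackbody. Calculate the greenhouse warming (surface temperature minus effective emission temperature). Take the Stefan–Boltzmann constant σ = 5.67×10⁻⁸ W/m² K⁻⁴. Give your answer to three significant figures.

12.8 kelvin

Flux at the orbit: S = 1366/(10.6)² = 12.16 W/m².
The planet radiates to space at T_e = [S(1−α)/(4σ)]^(1/4) = 72.20 K.
For a single slab of emissivity ε, T_s⁴ = 2T_e⁴/(2−ε); thus T_s = 72.20·(1.918)^(1/4) = 84.96 K.
T_s − T_e = 84.96 − 72.20 = 12.76 K.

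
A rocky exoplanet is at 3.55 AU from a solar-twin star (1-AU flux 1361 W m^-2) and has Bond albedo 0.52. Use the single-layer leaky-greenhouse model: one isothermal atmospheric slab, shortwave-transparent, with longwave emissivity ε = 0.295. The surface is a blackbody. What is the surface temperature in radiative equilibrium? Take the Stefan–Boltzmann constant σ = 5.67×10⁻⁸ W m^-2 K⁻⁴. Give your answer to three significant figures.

128 K

Flux at the orbit: S = 1361/(3.55)² = 108.0 W m^-2.
Effective emission temperature (TOA balance): σT_e⁴ = S(1−α)/4 = 12.96 W m^-2 → T_e = 123.0 K.
For a single slab of emissivity ε, T_s⁴ = 2T_e⁴/(2−ε); thus T_s = 123.0·(1.173)^(1/4) = 128.0 K.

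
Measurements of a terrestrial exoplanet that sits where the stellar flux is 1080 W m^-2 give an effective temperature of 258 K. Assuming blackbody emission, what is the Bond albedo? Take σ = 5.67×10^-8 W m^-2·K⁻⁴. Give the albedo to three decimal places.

0.070

Rearranging the radiative balance, α = 1 − 4σT⁴/S.
4σT⁴ = 4·5.67×10⁻⁸·(258)⁴ = 1005 W m^-2.
Hence α = 1 − 1005/1080 = 0.0695.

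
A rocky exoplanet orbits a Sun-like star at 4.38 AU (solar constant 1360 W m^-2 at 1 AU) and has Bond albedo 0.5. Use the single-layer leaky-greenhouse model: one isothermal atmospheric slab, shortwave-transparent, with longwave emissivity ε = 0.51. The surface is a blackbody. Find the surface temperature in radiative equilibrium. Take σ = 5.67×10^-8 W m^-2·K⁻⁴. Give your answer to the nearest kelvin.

By the inverse-square law, S = 1360/4.38² = 70.89 W m^-2.
The planet radiates to space at T_e = [S(1−α)/(4σ)]^(1/4) = 111.8 K.
Surface balance with a leaky layer gives σT_s⁴ = σT_e⁴·2/(2−ε), so T_s = T_e·[2/(2−0.51)]^(1/4) = 120.3 K.

120 K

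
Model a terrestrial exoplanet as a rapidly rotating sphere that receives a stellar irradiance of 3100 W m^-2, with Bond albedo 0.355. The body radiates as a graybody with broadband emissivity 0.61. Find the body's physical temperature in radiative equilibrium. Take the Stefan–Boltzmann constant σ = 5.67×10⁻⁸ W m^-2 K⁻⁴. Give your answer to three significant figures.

347 kelvin

The planet absorbs (1−α)S over its disc πR² and re-emits over 4πR², so the mean absorbed flux is (1−0.355)·3100/4 = 499.9 W m^-2.
Radiative balance εσT⁴ = 499.9 gives T = [499.9/(0.61·σ)]^(1/4) = 346.7 K.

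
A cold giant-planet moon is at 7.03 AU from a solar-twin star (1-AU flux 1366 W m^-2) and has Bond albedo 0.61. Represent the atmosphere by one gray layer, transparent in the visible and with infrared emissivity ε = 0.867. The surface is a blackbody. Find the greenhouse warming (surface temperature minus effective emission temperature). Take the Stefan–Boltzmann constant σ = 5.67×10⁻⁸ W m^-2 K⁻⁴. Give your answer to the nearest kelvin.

13 K

Flux at the orbit: S = 1366/(7.03)² = 27.64 W m^-2.
The planet radiates to space at T_e = [S(1−α)/(4σ)]^(1/4) = 83.03 K.
For a single slab of emissivity ε, T_s⁴ = 2T_e⁴/(2−ε); thus T_s = 83.03·(1.765)^(1/4) = 95.71 K.
The atmosphere warms the surface by 12.68 K.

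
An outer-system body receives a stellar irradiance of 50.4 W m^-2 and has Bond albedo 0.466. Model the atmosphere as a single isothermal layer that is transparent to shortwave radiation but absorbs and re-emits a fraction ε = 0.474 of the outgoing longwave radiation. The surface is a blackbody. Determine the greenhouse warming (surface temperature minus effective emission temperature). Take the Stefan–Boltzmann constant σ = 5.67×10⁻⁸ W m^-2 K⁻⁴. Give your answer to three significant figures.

7.30 kelvin

Effective emission temperature (TOA balance): σT_e⁴ = S(1−α)/4 = 6.728 W m^-2 → T_e = 104.4 K.
For a single slab of emissivity ε, T_s⁴ = 2T_e⁴/(2−ε); thus T_s = 104.4·(1.311)^(1/4) = 111.7 K.
The atmosphere warms the surface by 7.302 K.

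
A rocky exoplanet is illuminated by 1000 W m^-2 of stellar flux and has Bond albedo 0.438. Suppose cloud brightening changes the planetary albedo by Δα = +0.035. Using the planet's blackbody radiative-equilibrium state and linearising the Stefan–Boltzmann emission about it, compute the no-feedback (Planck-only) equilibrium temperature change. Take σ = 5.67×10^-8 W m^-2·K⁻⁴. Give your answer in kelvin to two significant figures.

-3.5 kelvin

Unperturbed T_e = [1000·(1−0.438)/(4σ)]^¼ = 223.1 K.
TOA radiative forcing: ΔF = −S·Δα/4 = −1000·(+0.035)/4 = -8.750 W m^-2.
Linearising σT⁴ gives d(σT⁴)/dT = 4σT_e³ = 2.519 W m^-2 per K.
So ΔT₀ = -8.750/2.519 = -3.47 K.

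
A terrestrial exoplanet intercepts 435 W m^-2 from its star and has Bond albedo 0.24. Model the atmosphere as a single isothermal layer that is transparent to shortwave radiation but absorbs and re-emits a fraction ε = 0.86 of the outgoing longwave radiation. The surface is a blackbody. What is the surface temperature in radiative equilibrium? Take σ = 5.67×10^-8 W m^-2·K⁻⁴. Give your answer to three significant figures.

225 K

Effective emission temperature (TOA balance): σT_e⁴ = S(1−α)/4 = 82.65 W m^-2 → T_e = 195.4 K.
For a single slab of emissivity ε, T_s⁴ = 2T_e⁴/(2−ε); thus T_s = 195.4·(1.754)^(1/4) = 224.9 K.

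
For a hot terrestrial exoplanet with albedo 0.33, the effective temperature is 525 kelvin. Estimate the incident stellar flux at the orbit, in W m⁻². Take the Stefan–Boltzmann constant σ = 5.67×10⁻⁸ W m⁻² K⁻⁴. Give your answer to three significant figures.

25700 W m⁻²

From S(1−α)/4 = σT⁴: S = 4σT⁴/(1−α).
σT⁴ = 5.67×10⁻⁸·(525)⁴ = 4307 W m⁻².
S = 4·4307/0.67 = 25720 W m⁻².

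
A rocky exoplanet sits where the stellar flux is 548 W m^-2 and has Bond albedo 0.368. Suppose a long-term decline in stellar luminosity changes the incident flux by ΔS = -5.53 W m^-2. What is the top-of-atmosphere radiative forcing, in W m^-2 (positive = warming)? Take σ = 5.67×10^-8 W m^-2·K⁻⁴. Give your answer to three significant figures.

-0.874 W m^-2

ΔF = Δ[S(1−α)]/4 = (1−0.368)·-5.53/4 = -0.8737 W m^-2.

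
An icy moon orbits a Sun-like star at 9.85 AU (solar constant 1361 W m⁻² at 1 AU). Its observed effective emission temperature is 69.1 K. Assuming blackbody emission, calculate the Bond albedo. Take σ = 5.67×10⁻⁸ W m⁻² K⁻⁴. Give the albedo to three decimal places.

0.631

Irradiance scales as 1/d², so S = 1361 W m⁻² × (1/9.85)² = 14.03 W m⁻².
Rearranging the radiative balance, α = 1 − 4σT⁴/S.
4σT⁴ = 4·5.67×10⁻⁸·(69.1)⁴ = 5.171 W m⁻².
1−α = 5.171/14.03 = 0.3686, so α = 0.6314.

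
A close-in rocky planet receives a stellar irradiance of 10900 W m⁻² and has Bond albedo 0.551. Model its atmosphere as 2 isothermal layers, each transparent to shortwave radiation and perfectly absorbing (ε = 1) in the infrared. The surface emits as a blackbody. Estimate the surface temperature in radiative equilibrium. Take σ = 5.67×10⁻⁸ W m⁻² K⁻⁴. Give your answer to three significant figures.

Top-of-atmosphere balance: σT_e⁴ = S(1−α)/4 = 1224 W m⁻² → T_e = 383.3 K.
Layer-by-layer balance gives σT_s⁴ = (N+1)σT_e⁴, so T_s = 3^¼·383.3 = 504.4 K.

504 K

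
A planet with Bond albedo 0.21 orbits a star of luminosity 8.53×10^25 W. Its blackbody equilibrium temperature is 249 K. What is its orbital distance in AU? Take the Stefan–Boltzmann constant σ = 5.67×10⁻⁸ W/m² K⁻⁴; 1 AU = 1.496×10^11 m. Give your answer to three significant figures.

0.524 AU

Energy balance gives S = 4σT⁴/(1−α) = 1104 W/m².
Then d = [L/(4πS)]^(1/2) = 7.843×10^10 m, i.e. 0.5242 AU.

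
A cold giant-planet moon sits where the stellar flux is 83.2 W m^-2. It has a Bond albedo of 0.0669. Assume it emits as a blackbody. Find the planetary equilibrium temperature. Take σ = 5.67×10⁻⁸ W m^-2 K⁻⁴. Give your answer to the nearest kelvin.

Absorbed flux (global mean): S(1−α)/4 = 83.20·0.933/4 = 19.41 W m^-2.
Set σT⁴ = 19.41 → T = (19.41/σ)^(1/4) = 136.0 K.

136 K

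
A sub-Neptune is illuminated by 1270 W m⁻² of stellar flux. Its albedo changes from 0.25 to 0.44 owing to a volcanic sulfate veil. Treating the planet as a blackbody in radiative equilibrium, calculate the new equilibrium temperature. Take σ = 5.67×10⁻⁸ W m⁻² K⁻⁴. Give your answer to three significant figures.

237 K

With the new albedo, S(1−α₂)/4 = 177.8 W m⁻², so T₂ = 236.6 K.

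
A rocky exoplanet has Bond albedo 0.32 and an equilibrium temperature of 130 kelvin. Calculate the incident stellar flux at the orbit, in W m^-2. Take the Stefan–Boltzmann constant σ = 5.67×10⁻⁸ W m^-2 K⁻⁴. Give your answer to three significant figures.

95.3 W m^-2

Invert the energy balance for S: S = 4σT⁴/(1−α).
The emitted flux is σT⁴ = 16.19 W m^-2.
S = 4·16.19/0.68 = 95.26 W m^-2.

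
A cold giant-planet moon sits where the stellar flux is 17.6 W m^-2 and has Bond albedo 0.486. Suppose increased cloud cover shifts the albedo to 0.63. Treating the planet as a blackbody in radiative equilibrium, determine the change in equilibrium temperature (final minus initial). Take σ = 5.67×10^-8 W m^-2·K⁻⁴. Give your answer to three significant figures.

Initial: T₁ = [S(1−0.486)/(4σ)]^(1/4) = 79.47 K.
Final:   T₂ = [S(1−0.63)/(4σ)]^(1/4) = 73.20 K.
Change: 73.20 − 79.47 = -6.270 K.

-6.27 K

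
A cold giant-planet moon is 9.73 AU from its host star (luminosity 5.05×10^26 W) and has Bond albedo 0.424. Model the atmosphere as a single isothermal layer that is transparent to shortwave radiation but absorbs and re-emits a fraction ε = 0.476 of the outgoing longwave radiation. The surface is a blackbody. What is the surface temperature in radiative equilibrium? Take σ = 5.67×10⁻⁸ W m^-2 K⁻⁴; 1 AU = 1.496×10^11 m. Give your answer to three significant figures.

89.2 K

d = 9.73 × 1.496×10^11 m = 1.456×10^12 m.
Spreading L over a sphere of radius d: S = 5.05×10^26/(4π·1.46×10^12²) = 18.97 W m^-2.
At the top of the atmosphere, σT_e⁴ = S(1−α)/4 = 2.731 W m^-2, giving T_e = 83.31 K.
Surface balance with a leaky layer gives σT_s⁴ = σT_e⁴·2/(2−ε), so T_s = T_e·[2/(2−0.476)]^(1/4) = 89.17 K.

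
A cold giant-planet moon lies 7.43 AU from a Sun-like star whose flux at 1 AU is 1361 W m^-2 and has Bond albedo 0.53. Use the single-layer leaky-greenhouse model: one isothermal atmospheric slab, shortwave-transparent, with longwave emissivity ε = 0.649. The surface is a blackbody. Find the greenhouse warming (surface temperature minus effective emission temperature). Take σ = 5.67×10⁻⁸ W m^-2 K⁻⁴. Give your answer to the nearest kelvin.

9 K

By the inverse-square law, S = 1361/7.43² = 24.65 W m^-2.
The planet radiates to space at T_e = [S(1−α)/(4σ)]^(1/4) = 84.54 K.
The surface balance (absorbed SW + ε·downward IR = σT_s⁴) with T_a⁴ = T_s⁴/2 reduces to T_s = T_e·[2/(2−ε)]^¼ = 93.26 K.
Greenhouse warming: T_s − T_e = 8.712 K.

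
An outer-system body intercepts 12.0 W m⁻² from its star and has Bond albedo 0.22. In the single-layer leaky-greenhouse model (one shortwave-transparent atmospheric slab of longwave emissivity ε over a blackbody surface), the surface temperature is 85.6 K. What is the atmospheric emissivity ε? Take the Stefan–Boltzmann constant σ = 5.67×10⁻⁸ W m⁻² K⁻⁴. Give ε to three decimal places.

0.463

TOA balance gives T_e = 80.15 K.
T_s⁴ = T_e⁴·2/(2−ε) → ε = 2 − 2(T_e/T_s)⁴ = 2 − 2·(80.15/85.6)⁴ = 0.4627.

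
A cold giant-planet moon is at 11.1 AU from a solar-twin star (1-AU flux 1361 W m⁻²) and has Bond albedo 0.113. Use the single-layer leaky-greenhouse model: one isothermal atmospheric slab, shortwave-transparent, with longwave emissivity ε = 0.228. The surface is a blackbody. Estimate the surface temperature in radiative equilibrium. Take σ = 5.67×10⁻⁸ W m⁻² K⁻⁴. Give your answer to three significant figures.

Flux at the orbit: S = 1361/(11.1)² = 11.05 W m⁻².
The planet radiates to space at T_e = [S(1−α)/(4σ)]^(1/4) = 81.07 K.
Surface balance with a leaky layer gives σT_s⁴ = σT_e⁴·2/(2−ε), so T_s = T_e·[2/(2−0.228)]^(1/4) = 83.56 K.

83.6 K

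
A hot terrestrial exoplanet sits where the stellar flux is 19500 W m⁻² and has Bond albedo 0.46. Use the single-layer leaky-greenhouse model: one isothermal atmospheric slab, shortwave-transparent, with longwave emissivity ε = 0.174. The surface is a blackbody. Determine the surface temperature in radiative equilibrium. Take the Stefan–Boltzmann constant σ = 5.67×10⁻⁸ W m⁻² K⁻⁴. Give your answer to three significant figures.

Effective emission temperature (TOA balance): σT_e⁴ = S(1−α)/4 = 2632 W m⁻² → T_e = 464.2 K.
Surface balance with a leaky layer gives σT_s⁴ = σT_e⁴·2/(2−ε), so T_s = T_e·[2/(2−0.174)]^(1/4) = 474.9 K.

475 K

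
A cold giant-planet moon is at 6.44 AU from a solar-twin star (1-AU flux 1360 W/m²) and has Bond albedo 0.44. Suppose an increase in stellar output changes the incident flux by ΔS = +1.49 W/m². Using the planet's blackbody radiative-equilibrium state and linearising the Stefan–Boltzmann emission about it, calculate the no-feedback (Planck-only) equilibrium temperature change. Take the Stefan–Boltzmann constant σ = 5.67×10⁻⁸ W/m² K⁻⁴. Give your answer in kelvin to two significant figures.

1.1 K

Flux at the orbit: S = 1360/(6.44)² = 32.79 W/m².
The baseline emission temperature is T_e = 94.86 K.
TOA radiative forcing: ΔF = (1−α)ΔS/4 = 0.56·(+1.49)/4 = 0.2086 W/m².
Planck response: λ_P = 4σT_e³ = 4·5.67×10⁻⁸·(94.86)³ = 0.1936 W/m²/K.
ΔT₀ = ΔF/λ_P = 0.2086/0.1936 = 1.08 K.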